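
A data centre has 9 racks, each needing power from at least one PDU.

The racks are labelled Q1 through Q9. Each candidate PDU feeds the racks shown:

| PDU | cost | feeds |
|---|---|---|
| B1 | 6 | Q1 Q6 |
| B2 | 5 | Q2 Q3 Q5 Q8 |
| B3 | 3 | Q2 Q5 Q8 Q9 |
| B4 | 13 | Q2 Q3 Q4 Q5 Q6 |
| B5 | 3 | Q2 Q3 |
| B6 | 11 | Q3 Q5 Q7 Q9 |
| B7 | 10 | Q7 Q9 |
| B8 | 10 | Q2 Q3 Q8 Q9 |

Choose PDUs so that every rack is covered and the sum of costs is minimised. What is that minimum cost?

B1, B3, B4, B7 together cover every rack (B1 ∪ B3 ∪ B4 ∪ B7 = {Q1, Q2, Q3, Q4, Q5, Q6, Q7, Q8, Q9}); total cost 6 + 3 + 13 + 10 = 32.
The greedy pick B3, B1, B5, B7, B4 costs 35; no covering selection beats 32.

32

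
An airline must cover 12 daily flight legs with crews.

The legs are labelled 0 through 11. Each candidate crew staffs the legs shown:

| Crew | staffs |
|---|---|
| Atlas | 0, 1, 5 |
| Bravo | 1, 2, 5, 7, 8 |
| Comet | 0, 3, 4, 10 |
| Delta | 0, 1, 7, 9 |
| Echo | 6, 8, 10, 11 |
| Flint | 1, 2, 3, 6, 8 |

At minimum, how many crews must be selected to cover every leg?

4

Take {Bravo, Comet, Delta, Echo}. Their union is {0, 1, 2, 3, 4, 5, 6, 7, 8, 9, 10, 11}, which is all 12 legs.
No 3 of the 6 crews cover everything (all 20 combinations miss at least one leg), so 4 is optimal.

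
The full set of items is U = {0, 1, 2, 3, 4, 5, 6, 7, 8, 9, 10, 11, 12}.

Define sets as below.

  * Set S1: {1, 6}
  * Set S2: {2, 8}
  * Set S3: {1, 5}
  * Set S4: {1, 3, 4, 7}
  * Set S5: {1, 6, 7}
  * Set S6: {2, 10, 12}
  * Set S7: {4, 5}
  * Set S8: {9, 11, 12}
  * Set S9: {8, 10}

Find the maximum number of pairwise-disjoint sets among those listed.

4

S1, S2, S7, S8 are pairwise disjoint (S1={1,6}; S2={2,8}; S7={4,5}; S8={9,11,12}).
Every remaining set overlaps one of these, and no 5 of the listed sets are pairwise disjoint, so 4 is the maximum.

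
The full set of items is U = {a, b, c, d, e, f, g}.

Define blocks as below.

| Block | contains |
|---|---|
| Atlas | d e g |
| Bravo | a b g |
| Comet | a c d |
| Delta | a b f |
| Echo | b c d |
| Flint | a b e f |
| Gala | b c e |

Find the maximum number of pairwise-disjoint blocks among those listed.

2

Atlas, Delta are pairwise disjoint (Atlas={d,e,g}; Delta={a,b,f}).
Every remaining block overlaps one of these, and no 3 of the listed blocks are pairwise disjoint, so 2 is the maximum.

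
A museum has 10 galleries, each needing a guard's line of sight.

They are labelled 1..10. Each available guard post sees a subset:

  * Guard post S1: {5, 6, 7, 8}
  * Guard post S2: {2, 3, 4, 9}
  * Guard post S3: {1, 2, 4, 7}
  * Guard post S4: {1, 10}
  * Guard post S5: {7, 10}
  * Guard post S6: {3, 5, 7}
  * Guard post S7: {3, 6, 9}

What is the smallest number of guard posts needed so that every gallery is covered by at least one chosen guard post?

Take {S1, S2, S4}. Their union is {1, 2, 3, 4, 5, 6, 7, 8, 9, 10}, which is all 10 galleries.
Each guard post has at most 4 galleries, and 2·4 = 8 < 10 — so at least 3 guard posts are needed, and 3 is optimal.

3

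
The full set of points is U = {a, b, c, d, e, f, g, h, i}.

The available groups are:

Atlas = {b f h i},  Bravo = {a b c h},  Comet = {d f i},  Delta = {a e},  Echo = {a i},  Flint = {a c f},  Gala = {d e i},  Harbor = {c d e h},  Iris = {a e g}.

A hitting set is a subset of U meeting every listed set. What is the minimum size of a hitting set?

3

T = {a, e, i} meets every group (each contains at least one member of T), and |T| = 3.
No choice of 2 points meets every group, so 3 is the minimum.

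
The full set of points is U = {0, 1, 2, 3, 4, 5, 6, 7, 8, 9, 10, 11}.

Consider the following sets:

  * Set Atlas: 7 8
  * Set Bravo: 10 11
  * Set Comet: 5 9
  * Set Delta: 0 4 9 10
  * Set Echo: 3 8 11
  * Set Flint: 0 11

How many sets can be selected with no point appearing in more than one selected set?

3

Atlas, Bravo, Comet are pairwise disjoint (Atlas={7,8}; Bravo={10,11}; Comet={5,9}).
Every remaining set overlaps one of these, and no 4 of the listed sets are pairwise disjoint, so 3 is the maximum.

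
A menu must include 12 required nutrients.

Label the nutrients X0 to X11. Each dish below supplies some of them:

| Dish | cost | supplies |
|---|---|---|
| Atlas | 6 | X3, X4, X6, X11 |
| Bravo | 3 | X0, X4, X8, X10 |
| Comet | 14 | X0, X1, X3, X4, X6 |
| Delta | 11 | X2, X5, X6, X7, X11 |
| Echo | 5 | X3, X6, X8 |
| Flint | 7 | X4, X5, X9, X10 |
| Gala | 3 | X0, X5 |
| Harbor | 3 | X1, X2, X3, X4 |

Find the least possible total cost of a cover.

Bravo, Delta, Flint, Harbor together cover every nutrient (Bravo ∪ Delta ∪ Flint ∪ Harbor = {X0, X1, X2, X3, X4, X5, X6, X7, X8, X9, X10, X11}); total cost 3 + 11 + 7 + 3 = 24.
No covering selection has total cost below 24.

24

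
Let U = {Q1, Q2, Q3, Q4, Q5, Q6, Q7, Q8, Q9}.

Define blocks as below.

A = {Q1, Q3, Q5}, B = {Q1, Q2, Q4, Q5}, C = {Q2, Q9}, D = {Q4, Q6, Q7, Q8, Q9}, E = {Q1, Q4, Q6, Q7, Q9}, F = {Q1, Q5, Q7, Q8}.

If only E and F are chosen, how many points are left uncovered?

2

Union of E, F = {Q1, Q4, Q5, Q6, Q7, Q8, Q9}.
Not covered: Q2, Q3 — 2 points.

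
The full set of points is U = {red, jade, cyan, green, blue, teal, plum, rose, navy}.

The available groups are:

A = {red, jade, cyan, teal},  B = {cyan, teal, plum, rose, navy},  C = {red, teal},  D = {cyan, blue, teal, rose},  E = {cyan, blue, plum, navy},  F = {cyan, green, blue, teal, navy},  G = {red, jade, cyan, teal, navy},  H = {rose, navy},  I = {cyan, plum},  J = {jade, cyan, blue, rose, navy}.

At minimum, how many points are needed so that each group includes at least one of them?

3

T = {teal, plum, navy} meets every group (each contains at least one member of T), and |T| = 3.
The groups C, H, I are pairwise disjoint, so any hitting set needs a separate point for each — at least 3. Hence 3 is optimal.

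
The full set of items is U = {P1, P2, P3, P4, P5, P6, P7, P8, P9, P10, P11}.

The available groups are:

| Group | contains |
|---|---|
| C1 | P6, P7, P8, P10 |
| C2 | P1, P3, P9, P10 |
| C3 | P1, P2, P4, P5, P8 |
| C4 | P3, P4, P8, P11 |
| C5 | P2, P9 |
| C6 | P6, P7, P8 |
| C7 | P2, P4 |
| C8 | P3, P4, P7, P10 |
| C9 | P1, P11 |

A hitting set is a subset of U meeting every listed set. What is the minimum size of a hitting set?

4

H = {P1, P2, P3, P6} meets every group (each contains at least one member of H), and |H| = 4.
No choice of 3 items meets every group, so 4 is the minimum.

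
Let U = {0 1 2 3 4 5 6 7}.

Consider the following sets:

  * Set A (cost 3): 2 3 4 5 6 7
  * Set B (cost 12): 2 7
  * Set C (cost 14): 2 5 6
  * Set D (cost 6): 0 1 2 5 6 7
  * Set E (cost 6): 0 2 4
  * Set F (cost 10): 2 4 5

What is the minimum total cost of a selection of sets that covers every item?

9

A, D together cover every item (A ∪ D = {0, 1, 2, 3, 4, 5, 6, 7}); total cost 3 + 6 = 9.
No covering selection has total cost below 9.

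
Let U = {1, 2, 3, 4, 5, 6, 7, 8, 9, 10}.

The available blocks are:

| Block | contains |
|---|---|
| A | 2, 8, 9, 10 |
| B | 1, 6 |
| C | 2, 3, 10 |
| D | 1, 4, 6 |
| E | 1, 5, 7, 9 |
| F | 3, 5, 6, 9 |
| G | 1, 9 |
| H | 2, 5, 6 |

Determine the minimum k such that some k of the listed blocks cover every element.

4

A and C and D and E together: A ∪ C ∪ D ∪ E = {1, 2, 3, 4, 5, 6, 7, 8, 9, 10} — every element is covered.
No 3 of the 8 blocks cover everything (all 56 combinations miss at least one element), so 4 is optimal.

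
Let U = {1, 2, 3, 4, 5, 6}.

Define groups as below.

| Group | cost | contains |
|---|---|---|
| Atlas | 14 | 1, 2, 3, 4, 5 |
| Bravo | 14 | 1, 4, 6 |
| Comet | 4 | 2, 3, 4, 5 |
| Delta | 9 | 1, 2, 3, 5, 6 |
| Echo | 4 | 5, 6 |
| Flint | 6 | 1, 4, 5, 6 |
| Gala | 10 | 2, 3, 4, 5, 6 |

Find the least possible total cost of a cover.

10

Comet, Flint together cover every point (Comet ∪ Flint = {1, 2, 3, 4, 5, 6}); total cost 4 + 6 = 10.
No covering selection has total cost below 10.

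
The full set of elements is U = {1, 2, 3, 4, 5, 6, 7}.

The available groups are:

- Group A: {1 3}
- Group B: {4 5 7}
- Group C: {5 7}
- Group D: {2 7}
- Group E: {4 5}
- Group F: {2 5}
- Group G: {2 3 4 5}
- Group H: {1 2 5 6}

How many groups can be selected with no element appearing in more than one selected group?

3

A, D, E are pairwise disjoint (A={1,3}; D={2,7}; E={4,5}).
Every remaining group overlaps one of these, and no 4 of the listed groups are pairwise disjoint, so 3 is the maximum.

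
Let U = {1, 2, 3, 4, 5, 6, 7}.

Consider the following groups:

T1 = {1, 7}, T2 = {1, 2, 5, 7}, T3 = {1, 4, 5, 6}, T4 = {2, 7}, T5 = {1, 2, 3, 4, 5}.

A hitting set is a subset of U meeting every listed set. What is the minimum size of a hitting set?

2

H = {5, 7} meets every group (each contains at least one member of H), and |H| = 2.
The groups T3, T4 are pairwise disjoint, so any hitting set needs a separate item for each — at least 2. Hence 2 is optimal.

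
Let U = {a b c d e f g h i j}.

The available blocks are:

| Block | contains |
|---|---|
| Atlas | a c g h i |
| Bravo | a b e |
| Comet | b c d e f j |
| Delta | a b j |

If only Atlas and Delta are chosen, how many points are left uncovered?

Union of Atlas, Delta = {a, b, c, g, h, i, j}.
Not covered: d, e, f — 3 points.

3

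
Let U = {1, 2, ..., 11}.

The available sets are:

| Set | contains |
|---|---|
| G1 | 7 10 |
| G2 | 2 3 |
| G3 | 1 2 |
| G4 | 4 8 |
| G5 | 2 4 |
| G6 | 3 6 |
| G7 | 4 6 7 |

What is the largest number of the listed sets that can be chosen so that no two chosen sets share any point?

4

G1, G3, G4, G6 are pairwise disjoint (G1={7,10}; G3={1,2}; G4={4,8}; G6={3,6}).
Every remaining set overlaps one of these, and no 5 of the listed sets are pairwise disjoint, so 4 is the maximum.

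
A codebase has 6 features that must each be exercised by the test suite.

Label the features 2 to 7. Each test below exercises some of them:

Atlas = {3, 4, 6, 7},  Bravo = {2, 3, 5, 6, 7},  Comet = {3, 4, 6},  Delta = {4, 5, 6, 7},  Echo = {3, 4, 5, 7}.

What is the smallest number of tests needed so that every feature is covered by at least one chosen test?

2

Take {Bravo, Delta}. Their union is {2, 3, 4, 5, 6, 7}, which is all 6 features.
No single test has all 6 features (the largest, Bravo, has 5), so 2 is optimal.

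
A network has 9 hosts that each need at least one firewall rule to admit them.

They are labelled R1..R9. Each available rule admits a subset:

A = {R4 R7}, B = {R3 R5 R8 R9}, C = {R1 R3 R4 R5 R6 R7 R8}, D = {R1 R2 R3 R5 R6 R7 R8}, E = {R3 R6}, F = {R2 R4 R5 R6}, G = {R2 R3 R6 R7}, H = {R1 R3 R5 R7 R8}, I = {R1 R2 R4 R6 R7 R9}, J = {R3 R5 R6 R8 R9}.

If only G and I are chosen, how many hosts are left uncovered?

2

Union of G, I = {R1, R2, R3, R4, R6, R7, R9}.
Not covered: R5, R8 — 2 hosts.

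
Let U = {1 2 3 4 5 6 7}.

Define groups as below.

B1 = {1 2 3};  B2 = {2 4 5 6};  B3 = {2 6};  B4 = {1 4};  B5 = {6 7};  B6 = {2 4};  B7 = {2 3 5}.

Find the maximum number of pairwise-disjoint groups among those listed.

3

B4, B5, B7 are pairwise disjoint (B4={1,4}; B5={6,7}; B7={2,3,5}).
Every remaining group overlaps one of these, and no 4 of the listed groups are pairwise disjoint, so 3 is the maximum.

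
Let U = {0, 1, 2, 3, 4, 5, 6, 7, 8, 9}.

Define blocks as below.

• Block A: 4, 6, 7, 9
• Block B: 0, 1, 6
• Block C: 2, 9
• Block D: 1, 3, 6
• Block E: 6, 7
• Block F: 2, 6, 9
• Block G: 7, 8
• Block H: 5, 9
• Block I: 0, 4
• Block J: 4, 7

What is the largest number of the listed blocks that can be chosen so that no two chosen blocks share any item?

4

C, D, G, I are pairwise disjoint (C={2,9}; D={1,3,6}; G={7,8}; I={0,4}).
Every remaining block overlaps one of these, and no 5 of the listed blocks are pairwise disjoint, so 4 is the maximum.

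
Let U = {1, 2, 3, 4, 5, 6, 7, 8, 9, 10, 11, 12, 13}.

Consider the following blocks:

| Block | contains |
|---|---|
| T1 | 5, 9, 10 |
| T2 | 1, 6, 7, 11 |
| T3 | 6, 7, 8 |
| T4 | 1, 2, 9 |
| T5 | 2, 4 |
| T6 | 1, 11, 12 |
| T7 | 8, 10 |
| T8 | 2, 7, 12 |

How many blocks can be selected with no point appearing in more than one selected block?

T1, T3, T5, T6 are pairwise disjoint (T1={5,9,10}; T3={6,7,8}; T5={2,4}; T6={1,11,12}).
Every remaining block overlaps one of these, and no 5 of the listed blocks are pairwise disjoint, so 4 is the maximum.

4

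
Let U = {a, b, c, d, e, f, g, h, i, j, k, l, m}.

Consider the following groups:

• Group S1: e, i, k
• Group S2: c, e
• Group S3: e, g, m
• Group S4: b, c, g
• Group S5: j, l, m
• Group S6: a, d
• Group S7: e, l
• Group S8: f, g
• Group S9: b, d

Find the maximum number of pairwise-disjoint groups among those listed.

S1, S5, S6, S8 are pairwise disjoint (S1={e,i,k}; S5={j,l,m}; S6={a,d}; S8={f,g}).
Every remaining group overlaps one of these, and no 5 of the listed groups are pairwise disjoint, so 4 is the maximum.

4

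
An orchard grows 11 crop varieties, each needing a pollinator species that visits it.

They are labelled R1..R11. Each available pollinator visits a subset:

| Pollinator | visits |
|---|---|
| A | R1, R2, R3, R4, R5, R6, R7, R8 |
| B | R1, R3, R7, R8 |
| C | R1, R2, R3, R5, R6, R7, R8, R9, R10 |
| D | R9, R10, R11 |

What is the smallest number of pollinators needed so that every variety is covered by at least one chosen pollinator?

A and D together: A ∪ D = {R1, R2, R3, R4, R5, R6, R7, R8, R9, R10, R11} — every variety is covered.
No single pollinator has all 11 varieties (the largest, C, has 9), so 2 is optimal.

2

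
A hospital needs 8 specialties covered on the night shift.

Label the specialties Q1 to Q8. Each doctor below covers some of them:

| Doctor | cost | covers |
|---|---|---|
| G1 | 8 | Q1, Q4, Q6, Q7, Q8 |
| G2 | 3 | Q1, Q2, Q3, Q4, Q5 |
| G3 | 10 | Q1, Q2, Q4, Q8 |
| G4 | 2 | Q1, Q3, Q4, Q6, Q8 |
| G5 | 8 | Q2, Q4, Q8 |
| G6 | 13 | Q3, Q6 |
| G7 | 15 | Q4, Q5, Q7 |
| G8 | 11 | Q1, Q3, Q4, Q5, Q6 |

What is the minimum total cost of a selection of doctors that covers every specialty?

11

G1, G2 together cover every specialty (G1 ∪ G2 = {Q1, Q2, Q3, Q4, Q5, Q6, Q7, Q8}); total cost 8 + 3 = 11.
The greedy pick G4, G2, G1 costs 13; no covering selection beats 11.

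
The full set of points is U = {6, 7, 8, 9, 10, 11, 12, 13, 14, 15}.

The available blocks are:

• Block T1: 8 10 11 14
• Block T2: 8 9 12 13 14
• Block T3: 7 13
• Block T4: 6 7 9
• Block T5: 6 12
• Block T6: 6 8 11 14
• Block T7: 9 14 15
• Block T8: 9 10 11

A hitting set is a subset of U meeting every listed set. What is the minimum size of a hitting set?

4

The 4 points {9, 12, 13, 14} hit every block.
No choice of 3 points meets every block, so 4 is the minimum.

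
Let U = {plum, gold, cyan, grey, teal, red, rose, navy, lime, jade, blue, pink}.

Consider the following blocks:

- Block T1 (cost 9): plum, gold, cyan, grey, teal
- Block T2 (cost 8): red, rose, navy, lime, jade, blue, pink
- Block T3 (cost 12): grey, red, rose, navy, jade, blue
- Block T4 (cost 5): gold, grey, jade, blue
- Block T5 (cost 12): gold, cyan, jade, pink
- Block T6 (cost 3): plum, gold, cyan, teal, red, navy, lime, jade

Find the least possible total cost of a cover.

T2, T4, T6 together cover every element (T2 ∪ T4 ∪ T6 = {plum, gold, cyan, grey, teal, red, rose, navy, lime, jade, blue, pink}); total cost 8 + 5 + 3 = 16.
No covering selection has total cost below 16.

16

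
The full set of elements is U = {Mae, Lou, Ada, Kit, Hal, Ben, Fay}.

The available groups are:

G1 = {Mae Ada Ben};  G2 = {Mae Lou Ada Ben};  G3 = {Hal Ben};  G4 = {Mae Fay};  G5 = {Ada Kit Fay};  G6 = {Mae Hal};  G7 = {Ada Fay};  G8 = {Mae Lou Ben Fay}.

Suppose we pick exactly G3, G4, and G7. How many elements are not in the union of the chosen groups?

Union of G3, G4, G7 = {Mae, Ada, Hal, Ben, Fay}.
Not covered: Lou, Kit — 2 elements.

2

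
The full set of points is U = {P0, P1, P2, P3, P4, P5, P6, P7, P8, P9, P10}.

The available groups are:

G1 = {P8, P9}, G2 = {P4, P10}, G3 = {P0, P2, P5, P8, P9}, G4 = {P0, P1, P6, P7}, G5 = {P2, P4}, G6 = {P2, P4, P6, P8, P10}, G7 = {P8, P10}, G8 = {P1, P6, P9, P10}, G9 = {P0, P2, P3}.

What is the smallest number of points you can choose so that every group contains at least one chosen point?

4

Take H = {P1, P2, P8, P10}. Each listed group contains at least one of these, so H is a hitting set of size 4.
No choice of 3 points meets every group, so 4 is the minimum.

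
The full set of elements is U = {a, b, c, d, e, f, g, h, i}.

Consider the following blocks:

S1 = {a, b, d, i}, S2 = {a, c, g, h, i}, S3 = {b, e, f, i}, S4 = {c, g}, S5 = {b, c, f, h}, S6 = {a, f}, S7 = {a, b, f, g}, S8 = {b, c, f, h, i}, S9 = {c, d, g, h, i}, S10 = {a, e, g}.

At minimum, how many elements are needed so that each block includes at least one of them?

3

T = {a, b, g} meets every block (each contains at least one member of T), and |T| = 3.
No choice of 2 elements meets every block, so 3 is the minimum.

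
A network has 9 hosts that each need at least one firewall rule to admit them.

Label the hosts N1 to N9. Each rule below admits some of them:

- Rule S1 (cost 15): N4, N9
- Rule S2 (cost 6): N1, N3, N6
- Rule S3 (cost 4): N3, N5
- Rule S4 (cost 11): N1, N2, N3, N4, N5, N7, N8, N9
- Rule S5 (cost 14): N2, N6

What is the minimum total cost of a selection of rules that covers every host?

S2, S4 together cover every host (S2 ∪ S4 = {N1, N2, N3, N4, N5, N6, N7, N8, N9}); total cost 6 + 11 = 17.
No covering selection has total cost below 17.

17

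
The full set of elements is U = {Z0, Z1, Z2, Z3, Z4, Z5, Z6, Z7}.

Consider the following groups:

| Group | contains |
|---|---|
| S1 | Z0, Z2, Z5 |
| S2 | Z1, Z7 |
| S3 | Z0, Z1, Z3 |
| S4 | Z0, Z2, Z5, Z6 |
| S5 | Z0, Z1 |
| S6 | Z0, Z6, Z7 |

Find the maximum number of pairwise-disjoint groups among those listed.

S2, S4 are pairwise disjoint (S2={Z1,Z7}; S4={Z0,Z2,Z5,Z6}).
Every remaining group overlaps one of these, and no 3 of the listed groups are pairwise disjoint, so 2 is the maximum.

2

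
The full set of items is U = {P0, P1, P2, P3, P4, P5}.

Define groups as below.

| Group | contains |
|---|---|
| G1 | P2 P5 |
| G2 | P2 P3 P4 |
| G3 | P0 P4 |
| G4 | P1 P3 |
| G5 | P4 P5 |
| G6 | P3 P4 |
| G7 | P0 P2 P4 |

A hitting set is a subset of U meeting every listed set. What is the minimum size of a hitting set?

Take H = {P2, P3, P4}. Each listed group contains at least one of these, so H is a hitting set of size 3.
The groups G1, G3, G4 are pairwise disjoint, so any hitting set needs a separate item for each — at least 3. Hence 3 is optimal.

3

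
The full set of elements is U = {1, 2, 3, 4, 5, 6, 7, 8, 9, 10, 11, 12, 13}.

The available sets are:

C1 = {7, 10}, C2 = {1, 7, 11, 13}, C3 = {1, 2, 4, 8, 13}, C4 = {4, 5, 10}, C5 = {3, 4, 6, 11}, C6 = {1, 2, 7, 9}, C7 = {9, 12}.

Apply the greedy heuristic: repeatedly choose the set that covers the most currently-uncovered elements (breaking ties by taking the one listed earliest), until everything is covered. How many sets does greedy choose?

5

Greedy: pick C3 (covers 5 new) → pick C5 (covers 3 new) → pick C1 (covers 2 new) → pick C7 (covers 2 new) → pick C4 (covers 1 new). Total picks: 5.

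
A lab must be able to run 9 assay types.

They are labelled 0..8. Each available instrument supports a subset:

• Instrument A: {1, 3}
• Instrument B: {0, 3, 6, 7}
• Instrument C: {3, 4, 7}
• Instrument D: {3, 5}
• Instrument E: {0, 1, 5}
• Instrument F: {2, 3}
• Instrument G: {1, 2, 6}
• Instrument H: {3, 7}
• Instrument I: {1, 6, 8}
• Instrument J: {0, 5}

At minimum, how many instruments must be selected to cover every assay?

4

C and E and F and I together: C ∪ E ∪ F ∪ I = {0, 1, 2, 3, 4, 5, 6, 7, 8} — every assay is covered.
No 3 of the 10 instruments cover everything (all 120 combinations miss at least one assay), so 4 is optimal.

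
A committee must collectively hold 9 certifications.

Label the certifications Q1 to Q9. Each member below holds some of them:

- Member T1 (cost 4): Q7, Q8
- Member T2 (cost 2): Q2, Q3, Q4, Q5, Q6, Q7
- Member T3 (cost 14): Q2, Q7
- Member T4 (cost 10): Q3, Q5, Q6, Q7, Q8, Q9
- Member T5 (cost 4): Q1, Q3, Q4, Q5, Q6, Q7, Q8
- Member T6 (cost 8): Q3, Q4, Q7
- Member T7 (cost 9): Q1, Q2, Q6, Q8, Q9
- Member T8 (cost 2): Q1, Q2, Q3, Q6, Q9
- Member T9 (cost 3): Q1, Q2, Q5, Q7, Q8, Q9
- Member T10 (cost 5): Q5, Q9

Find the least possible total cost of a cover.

5

T2, T9 together cover every certification (T2 ∪ T9 = {Q1, Q2, Q3, Q4, Q5, Q6, Q7, Q8, Q9}); total cost 2 + 3 = 5.
The greedy pick T2, T8, T9 costs 7; no covering selection beats 5.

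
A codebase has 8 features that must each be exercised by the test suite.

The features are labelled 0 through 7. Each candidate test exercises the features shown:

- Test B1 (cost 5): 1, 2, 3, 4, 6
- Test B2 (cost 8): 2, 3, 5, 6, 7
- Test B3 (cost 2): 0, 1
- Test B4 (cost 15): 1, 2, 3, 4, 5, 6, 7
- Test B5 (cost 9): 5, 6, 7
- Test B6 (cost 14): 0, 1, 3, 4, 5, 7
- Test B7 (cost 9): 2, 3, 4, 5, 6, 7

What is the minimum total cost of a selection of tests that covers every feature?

11

B3, B7 together cover every feature (B3 ∪ B7 = {0, 1, 2, 3, 4, 5, 6, 7}); total cost 2 + 9 = 11.
The greedy pick B1, B3, B2 costs 15; no covering selection beats 11.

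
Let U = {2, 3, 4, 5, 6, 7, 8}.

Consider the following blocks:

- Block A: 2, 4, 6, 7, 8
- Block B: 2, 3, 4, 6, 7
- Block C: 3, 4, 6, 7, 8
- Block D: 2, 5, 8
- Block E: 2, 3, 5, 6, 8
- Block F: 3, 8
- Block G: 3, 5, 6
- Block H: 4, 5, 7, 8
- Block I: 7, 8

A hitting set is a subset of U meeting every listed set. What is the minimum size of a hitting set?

2

Take T = {6, 8}. Each listed block contains at least one of these, so T is a hitting set of size 2.
The blocks G, I are pairwise disjoint, so any hitting set needs a separate item for each — at least 2. Hence 2 is optimal.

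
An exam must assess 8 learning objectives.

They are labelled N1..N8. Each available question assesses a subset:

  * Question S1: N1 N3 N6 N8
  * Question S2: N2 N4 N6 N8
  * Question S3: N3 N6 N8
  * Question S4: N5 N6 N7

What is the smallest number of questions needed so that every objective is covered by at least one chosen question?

S1 and S2 and S4 together: S1 ∪ S2 ∪ S4 = {N1, N2, N3, N4, N5, N6, N7, N8} — every objective is covered.
Only S1 contains N1, so S1 is forced; the remaining 4 objectives need at least 2 more questions (each remaining question adds at most 2) — so at least 3 questions are needed, and 3 is optimal.

3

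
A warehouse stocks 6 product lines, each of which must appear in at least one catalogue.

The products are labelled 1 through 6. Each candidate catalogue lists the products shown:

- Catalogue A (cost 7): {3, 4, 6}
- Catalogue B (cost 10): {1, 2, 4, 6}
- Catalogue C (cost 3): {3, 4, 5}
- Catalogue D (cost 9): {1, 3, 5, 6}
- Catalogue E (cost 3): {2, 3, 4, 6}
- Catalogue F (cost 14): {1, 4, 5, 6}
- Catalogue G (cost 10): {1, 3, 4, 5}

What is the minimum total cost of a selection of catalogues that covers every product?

D, E together cover every product (D ∪ E = {1, 2, 3, 4, 5, 6}); total cost 9 + 3 = 12.
The greedy pick E, C, D costs 15; no covering selection beats 12.

12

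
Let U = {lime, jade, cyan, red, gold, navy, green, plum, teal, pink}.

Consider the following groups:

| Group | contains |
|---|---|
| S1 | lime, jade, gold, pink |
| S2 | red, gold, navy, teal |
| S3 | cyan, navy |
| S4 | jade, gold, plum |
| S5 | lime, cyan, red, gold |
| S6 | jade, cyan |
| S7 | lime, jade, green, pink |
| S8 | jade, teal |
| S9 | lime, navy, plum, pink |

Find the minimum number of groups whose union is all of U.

S2, S4, S5, and S7 cover everything between them: the union {lime, jade, cyan, red, gold, navy, green, plum, teal, pink} is all of U.
No 3 of the 9 groups cover everything (all 84 combinations miss at least one point), so 4 is optimal.

4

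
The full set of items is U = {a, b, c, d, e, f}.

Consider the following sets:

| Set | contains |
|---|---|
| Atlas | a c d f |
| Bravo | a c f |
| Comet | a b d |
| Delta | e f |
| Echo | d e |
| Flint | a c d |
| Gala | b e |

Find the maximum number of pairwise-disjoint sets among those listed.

2

Bravo, Gala are pairwise disjoint (Bravo={a,c,f}; Gala={b,e}).
Every remaining set overlaps one of these, and no 3 of the listed sets are pairwise disjoint, so 2 is the maximum.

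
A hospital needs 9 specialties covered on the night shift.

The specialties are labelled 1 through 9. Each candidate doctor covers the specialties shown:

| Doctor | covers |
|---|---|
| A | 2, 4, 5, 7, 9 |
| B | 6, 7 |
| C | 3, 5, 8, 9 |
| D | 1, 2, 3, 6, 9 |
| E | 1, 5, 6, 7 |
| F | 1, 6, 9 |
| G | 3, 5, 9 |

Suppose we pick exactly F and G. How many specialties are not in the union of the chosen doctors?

4

Union of F, G = {1, 3, 5, 6, 9}.
Not covered: 2, 4, 7, 8 — 4 specialties.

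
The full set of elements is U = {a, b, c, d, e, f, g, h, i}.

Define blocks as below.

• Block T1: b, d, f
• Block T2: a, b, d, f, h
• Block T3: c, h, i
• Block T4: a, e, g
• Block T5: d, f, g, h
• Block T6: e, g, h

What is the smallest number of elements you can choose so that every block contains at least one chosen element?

The 3 elements {c, d, g} hit every block.
The blocks T1, T3, T4 are pairwise disjoint, so any hitting set needs a separate element for each — at least 3. Hence 3 is optimal.

3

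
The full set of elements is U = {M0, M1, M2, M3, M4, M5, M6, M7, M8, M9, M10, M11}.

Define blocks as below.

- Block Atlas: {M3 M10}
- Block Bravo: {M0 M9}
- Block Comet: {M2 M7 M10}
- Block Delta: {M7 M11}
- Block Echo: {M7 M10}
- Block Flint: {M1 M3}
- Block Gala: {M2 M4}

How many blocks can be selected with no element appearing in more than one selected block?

Bravo, Echo, Flint, Gala are pairwise disjoint (Bravo={M0,M9}; Echo={M7,M10}; Flint={M1,M3}; Gala={M2,M4}).
Every remaining block overlaps one of these, and no 5 of the listed blocks are pairwise disjoint, so 4 is the maximum.

4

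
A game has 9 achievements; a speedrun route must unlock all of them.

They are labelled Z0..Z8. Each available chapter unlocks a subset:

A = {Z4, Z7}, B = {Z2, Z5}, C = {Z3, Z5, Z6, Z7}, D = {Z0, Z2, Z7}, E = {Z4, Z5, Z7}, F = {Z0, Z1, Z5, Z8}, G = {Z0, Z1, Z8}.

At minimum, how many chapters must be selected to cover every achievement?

C and D and E and F together: C ∪ D ∪ E ∪ F = {Z0, Z1, Z2, Z3, Z4, Z5, Z6, Z7, Z8} — every achievement is covered.
No 3 of the 7 chapters cover everything (all 35 combinations miss at least one achievement), so 4 is optimal.

4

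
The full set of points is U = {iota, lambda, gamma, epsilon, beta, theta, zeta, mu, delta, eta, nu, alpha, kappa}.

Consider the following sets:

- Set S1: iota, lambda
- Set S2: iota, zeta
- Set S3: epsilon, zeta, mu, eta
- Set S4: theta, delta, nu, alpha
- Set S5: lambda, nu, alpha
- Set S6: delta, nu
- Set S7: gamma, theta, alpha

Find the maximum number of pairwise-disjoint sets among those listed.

4

S1, S3, S6, S7 are pairwise disjoint (S1={iota,lambda}; S3={epsilon,zeta,mu,eta}; S6={delta,nu}; S7={gamma,theta,alpha}).
Every remaining set overlaps one of these, and no 5 of the listed sets are pairwise disjoint, so 4 is the maximum.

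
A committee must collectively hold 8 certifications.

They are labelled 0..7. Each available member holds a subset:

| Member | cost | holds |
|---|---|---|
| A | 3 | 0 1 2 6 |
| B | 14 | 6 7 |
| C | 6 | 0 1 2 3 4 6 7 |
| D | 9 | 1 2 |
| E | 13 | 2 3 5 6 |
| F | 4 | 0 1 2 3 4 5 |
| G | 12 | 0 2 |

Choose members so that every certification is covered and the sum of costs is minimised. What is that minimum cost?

C, F together cover every certification (C ∪ F = {0, 1, 2, 3, 4, 5, 6, 7}); total cost 6 + 4 = 10.
The greedy pick F, A, C costs 13; no covering selection beats 10.

10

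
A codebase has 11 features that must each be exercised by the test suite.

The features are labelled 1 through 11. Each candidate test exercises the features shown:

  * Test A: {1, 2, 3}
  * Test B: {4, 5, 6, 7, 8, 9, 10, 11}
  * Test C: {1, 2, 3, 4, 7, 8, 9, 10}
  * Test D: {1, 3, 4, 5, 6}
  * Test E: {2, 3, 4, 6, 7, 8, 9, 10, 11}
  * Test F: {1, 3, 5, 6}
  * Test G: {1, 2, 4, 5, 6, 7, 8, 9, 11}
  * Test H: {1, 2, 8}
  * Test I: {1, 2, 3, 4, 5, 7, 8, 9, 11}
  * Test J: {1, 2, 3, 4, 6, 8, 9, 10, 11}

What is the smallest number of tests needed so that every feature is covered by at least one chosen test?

2

Take {G, J}. Their union is {1, 2, 3, 4, 5, 6, 7, 8, 9, 10, 11}, which is all 11 features.
No single test has all 11 features (the largest, E, has 9), so 2 is optimal.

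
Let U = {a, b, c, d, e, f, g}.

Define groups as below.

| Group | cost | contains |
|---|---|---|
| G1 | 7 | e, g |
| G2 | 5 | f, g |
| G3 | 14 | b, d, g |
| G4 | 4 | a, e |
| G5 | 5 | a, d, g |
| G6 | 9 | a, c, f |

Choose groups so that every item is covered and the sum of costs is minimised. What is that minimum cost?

G3, G4, G6 together cover every item (G3 ∪ G4 ∪ G6 = {a, b, c, d, e, f, g}); total cost 14 + 4 + 9 = 27.
The greedy pick G5, G4, G6, G3 costs 32; no covering selection beats 27.

27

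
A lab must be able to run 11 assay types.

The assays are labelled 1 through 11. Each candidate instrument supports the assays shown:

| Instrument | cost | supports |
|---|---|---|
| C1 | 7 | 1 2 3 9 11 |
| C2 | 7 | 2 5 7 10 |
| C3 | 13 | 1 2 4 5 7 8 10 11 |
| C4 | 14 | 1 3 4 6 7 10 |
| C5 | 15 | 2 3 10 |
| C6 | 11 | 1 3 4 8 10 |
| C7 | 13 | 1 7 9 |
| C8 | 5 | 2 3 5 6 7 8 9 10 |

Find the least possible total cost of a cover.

18

C3, C8 together cover every assay (C3 ∪ C8 = {1, 2, 3, 4, 5, 6, 7, 8, 9, 10, 11}); total cost 13 + 5 = 18.
The greedy pick C8, C1, C6 costs 23; no covering selection beats 18.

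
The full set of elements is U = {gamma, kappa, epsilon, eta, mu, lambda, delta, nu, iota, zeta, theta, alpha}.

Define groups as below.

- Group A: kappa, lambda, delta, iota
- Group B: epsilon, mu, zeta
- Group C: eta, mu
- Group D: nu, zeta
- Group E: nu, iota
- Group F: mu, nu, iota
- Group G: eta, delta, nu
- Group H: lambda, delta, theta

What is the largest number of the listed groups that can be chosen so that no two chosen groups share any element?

3

A, C, D are pairwise disjoint (A={kappa,lambda,delta,iota}; C={eta,mu}; D={nu,zeta}).
Every remaining group overlaps one of these, and no 4 of the listed groups are pairwise disjoint, so 3 is the maximum.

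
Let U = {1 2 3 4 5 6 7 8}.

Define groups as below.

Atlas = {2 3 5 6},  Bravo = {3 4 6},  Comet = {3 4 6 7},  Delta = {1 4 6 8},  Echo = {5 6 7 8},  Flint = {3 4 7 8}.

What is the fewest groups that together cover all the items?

3

Atlas and Delta and Flint together: Atlas ∪ Delta ∪ Flint = {1, 2, 3, 4, 5, 6, 7, 8} — every item is covered.
Only Delta contains 1, so Delta is forced; the remaining 4 items need at least 2 more groups (each remaining group adds at most 3) — so at least 3 groups are needed, and 3 is optimal.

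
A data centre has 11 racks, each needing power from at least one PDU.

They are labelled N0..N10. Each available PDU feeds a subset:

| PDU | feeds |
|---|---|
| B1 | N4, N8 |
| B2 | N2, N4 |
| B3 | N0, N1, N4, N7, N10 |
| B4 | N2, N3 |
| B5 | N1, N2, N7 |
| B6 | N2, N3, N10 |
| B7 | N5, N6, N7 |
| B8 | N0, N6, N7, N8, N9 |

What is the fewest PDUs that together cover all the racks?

Take {B3, B6, B7, B8}. Their union is {N0, N1, N2, N3, N4, N5, N6, N7, N8, N9, N10}, which is all 11 racks.
No 3 of the 8 PDUs cover everything (all 56 combinations miss at least one rack), so 4 is optimal.

4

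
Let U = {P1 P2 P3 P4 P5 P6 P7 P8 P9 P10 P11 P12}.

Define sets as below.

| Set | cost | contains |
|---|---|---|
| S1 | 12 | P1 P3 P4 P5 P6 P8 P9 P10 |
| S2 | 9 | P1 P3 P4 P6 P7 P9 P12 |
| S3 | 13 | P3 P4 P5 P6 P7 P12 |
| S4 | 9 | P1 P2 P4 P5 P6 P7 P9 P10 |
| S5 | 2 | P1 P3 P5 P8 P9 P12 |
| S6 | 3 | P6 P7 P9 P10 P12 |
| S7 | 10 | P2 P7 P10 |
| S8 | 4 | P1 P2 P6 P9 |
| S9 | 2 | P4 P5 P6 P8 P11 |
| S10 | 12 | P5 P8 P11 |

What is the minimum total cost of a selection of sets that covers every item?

S5, S6, S8, S9 together cover every item (S5 ∪ S6 ∪ S8 ∪ S9 = {P1, P2, P3, P4, P5, P6, P7, P8, P9, P10, P11, P12}); total cost 2 + 3 + 4 + 2 = 11.
No covering selection has total cost below 11.

11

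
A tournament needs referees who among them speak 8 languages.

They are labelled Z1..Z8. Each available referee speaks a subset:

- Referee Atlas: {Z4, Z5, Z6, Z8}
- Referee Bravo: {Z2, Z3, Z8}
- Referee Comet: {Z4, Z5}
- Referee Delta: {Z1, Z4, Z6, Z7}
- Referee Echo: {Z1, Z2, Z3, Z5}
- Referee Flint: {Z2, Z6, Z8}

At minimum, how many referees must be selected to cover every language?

Take {Atlas, Bravo, Delta}. Their union is {Z1, Z2, Z3, Z4, Z5, Z6, Z7, Z8}, which is all 8 languages.
Only Delta contains Z7, so Delta is forced; the remaining 4 languages need at least 2 more referees (each remaining referee adds at most 3) — so at least 3 referees are needed, and 3 is optimal.

3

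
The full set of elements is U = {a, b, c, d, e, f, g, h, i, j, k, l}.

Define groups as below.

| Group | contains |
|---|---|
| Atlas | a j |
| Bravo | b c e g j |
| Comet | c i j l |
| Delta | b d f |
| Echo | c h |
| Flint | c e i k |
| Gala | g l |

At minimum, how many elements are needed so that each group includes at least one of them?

4

T = {c, d, j, l} meets every group (each contains at least one member of T), and |T| = 4.
The groups Atlas, Delta, Flint, Gala are pairwise disjoint, so any hitting set needs a separate element for each — at least 4. Hence 4 is optimal.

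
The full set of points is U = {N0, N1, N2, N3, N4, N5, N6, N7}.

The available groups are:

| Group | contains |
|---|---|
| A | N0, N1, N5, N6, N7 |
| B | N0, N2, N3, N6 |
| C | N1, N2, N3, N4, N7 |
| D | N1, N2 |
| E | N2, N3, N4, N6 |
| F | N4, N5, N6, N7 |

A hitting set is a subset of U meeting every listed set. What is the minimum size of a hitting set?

2

Take H = {N2, N7}. Each listed group contains at least one of these, so H is a hitting set of size 2.
The groups D, F are pairwise disjoint, so any hitting set needs a separate point for each — at least 2. Hence 2 is optimal.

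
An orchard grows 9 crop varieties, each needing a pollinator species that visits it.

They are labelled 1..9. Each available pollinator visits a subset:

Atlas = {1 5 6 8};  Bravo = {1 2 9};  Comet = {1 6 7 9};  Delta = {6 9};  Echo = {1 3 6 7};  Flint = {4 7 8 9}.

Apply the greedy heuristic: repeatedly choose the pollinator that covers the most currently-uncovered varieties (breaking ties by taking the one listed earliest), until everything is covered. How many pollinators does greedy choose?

Greedy: pick Atlas (covers 4 new) → pick Flint (covers 3 new) → pick Bravo (covers 1 new) → pick Echo (covers 1 new). Total picks: 4.

4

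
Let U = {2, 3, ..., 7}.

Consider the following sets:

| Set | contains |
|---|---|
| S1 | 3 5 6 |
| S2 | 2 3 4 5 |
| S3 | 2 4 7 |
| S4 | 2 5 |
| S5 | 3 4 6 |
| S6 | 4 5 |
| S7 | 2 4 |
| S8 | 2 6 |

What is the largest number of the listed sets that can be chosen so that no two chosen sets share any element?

S4, S5 are pairwise disjoint (S4={2,5}; S5={3,4,6}).
Every remaining set overlaps one of these, and no 3 of the listed sets are pairwise disjoint, so 2 is the maximum.

2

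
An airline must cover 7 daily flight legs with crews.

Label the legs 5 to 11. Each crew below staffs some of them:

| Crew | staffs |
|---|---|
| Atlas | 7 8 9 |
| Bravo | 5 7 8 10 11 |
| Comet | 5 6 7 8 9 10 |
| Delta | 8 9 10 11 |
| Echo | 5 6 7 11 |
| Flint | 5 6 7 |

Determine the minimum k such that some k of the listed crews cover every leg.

2

Delta and Flint together: Delta ∪ Flint = {5, 6, 7, 8, 9, 10, 11} — every leg is covered.
No single crew has all 7 legs (the largest, Comet, has 6), so 2 is optimal.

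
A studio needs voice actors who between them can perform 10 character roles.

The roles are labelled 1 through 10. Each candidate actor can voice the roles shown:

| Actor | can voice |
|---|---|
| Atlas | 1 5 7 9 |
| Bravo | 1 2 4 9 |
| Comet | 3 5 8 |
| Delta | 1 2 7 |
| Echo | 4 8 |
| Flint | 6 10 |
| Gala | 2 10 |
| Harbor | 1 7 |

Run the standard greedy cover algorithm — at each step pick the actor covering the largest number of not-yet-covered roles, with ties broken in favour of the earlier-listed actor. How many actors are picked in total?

Greedy: pick Atlas (covers 4 new) → pick Bravo (covers 2 new) → pick Comet (covers 2 new) → pick Flint (covers 2 new). Total picks: 4.

4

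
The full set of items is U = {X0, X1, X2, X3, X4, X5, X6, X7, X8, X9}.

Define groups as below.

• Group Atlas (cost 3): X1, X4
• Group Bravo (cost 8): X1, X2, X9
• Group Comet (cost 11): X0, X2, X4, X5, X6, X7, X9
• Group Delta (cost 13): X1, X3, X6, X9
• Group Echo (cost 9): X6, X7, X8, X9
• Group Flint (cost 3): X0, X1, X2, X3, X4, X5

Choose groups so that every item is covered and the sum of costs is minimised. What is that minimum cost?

Echo, Flint together cover every item (Echo ∪ Flint = {X0, X1, X2, X3, X4, X5, X6, X7, X8, X9}); total cost 9 + 3 = 12.
No covering selection has total cost below 12.

12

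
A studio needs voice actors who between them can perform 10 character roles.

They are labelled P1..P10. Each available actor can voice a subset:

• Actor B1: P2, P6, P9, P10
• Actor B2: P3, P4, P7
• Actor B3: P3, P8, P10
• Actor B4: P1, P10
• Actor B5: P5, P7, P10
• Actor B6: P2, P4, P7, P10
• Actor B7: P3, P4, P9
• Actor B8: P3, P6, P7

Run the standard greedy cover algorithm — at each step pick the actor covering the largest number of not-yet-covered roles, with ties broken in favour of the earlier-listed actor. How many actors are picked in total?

Greedy: pick B1 (covers 4 new) → pick B2 (covers 3 new) → pick B3 (covers 1 new) → pick B4 (covers 1 new) → pick B5 (covers 1 new). Total picks: 5.

5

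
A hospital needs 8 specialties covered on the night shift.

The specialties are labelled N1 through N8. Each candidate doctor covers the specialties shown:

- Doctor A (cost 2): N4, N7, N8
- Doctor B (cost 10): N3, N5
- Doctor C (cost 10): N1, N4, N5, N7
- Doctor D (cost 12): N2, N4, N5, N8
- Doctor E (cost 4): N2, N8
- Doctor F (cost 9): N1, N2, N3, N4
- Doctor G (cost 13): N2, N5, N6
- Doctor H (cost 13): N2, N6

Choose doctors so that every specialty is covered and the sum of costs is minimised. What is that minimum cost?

24

A, F, G together cover every specialty (A ∪ F ∪ G = {N1, N2, N3, N4, N5, N6, N7, N8}); total cost 2 + 9 + 13 = 24.
No covering selection has total cost below 24.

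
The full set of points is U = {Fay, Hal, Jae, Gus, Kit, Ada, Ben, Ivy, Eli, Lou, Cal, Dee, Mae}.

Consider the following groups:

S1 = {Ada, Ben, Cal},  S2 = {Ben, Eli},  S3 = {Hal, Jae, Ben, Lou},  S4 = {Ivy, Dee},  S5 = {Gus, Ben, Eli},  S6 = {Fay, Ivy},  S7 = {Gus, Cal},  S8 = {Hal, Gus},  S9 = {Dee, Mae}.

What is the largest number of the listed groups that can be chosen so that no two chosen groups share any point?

S2, S6, S8, S9 are pairwise disjoint (S2={Ben,Eli}; S6={Fay,Ivy}; S8={Hal,Gus}; S9={Dee,Mae}).
Every remaining group overlaps one of these, and no 5 of the listed groups are pairwise disjoint, so 4 is the maximum.

4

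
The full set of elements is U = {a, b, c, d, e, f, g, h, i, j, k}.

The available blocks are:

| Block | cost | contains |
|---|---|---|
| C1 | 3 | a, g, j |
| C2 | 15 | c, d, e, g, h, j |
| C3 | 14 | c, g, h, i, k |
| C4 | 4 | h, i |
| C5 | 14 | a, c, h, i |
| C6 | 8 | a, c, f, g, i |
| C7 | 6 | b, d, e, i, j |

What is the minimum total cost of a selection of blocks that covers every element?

28

C3, C6, C7 together cover every element (C3 ∪ C6 ∪ C7 = {a, b, c, d, e, f, g, h, i, j, k}); total cost 14 + 8 + 6 = 28.
The greedy pick C1, C7, C4, C6, C3 costs 35; no covering selection beats 28.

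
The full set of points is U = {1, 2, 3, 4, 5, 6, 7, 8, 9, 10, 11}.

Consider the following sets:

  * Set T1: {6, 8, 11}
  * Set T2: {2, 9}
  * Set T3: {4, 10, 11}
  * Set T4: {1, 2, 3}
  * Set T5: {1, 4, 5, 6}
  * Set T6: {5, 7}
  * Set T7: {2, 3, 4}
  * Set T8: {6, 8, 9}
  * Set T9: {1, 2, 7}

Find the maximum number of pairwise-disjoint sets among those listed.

4

T3, T4, T6, T8 are pairwise disjoint (T3={4,10,11}; T4={1,2,3}; T6={5,7}; T8={6,8,9}).
Every remaining set overlaps one of these, and no 5 of the listed sets are pairwise disjoint, so 4 is the maximum.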